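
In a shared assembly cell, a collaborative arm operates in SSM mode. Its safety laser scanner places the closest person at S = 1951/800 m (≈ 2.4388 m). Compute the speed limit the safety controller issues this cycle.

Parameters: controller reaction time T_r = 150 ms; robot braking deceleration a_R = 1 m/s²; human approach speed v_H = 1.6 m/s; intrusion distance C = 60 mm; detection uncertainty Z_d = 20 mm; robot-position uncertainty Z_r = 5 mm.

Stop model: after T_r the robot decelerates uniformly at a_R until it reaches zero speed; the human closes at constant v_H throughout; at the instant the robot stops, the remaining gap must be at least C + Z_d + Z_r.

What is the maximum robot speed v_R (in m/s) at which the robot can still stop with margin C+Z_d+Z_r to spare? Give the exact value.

v_R_max = 19/20 m/s = 0.9500 m/s

quadratic (1/2)·v² + (7/4)·v + (-1691/800) = 0
  disc = (7/4)² − 4·(1/2)·(-1691/800) = 729/100 ; √disc = 27/10
  v_R = (−(7/4) + 27/10) / (2·(1/2)) = 19/20 m/s
check:
braking lasts T_s = (19/20)/1 = 0.9500 s
reaction-phase robot travel = 0.9500·0.1500 = 0.1425 m
robot covers 0.9500·0.9500 − ½·1.0000·0.9500² = 0.4512 m while stopping
human over T_r+T_s: 1.6000·(0.1500+0.9500) = 1.7600 m
C+Z_d+Z_r = 0.0600+0.0200+0.0050 = 0.0850 m
sum ≈ 0.1425+0.4512+1.7600+0.0850 ≈ 2.4388 m = S ✓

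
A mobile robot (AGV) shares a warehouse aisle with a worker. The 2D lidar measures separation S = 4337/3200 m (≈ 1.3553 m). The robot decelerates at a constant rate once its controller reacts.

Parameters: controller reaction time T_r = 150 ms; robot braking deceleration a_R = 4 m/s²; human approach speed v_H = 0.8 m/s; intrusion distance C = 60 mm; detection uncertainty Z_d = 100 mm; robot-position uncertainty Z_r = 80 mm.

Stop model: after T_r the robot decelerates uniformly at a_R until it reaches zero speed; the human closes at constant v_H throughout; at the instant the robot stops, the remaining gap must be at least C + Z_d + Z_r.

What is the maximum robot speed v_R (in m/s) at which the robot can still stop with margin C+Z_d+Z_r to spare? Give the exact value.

collect terms ⇒ (1/8)·v_R² + (7/20)·v_R + (-637/640) = 0
  disc = (7/20)² − 4·(1/8)·(-637/640) = 3969/6400 ; √disc = 63/80
  v_R = (−(7/20) + 63/80) / (2·(1/8)) = 7/4 m/s
check:
braking lasts T_s = (7/4)/4 = 0.4375 s
robot covers v_R·T_r = 1.7500·0.1500 = 0.2625 m before braking
robot under decel: 1.7500²/(2·4.0000) = 0.3828 m
human closes 0.8000·0.5875 = 0.4700 m
C+Z_d+Z_r = 0.0600+0.1000+0.0800 = 0.2400 m
sum ≈ 0.2625+0.3828+0.4700+0.2400 ≈ 1.3553 m = S ✓

v_R_max = 7/4 m/s = 1.7500 m/s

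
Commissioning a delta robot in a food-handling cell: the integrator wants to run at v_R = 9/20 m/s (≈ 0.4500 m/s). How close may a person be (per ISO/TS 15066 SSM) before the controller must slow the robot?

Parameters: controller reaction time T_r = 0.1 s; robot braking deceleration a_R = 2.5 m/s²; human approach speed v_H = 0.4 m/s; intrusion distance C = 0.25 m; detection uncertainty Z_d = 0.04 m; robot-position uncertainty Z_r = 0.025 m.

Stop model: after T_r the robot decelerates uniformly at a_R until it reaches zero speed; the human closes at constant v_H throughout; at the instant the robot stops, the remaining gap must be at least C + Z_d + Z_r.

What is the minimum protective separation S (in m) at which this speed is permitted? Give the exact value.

stop time T_s = (9/20)/(5/2) = 0.1800 s
reaction-phase robot travel = 0.4500·0.1000 = 0.0450 m
robot under decel: 0.4500²/(2·2.5000) = 0.0405 m
human closes 0.4000·0.2800 = 0.1120 m
margins: 0.2500+0.0400+0.0250 = 0.3150 m
S_min ≈ 0.0450+0.0405+0.1120+0.3150  ⇒  S_min = 41/80 m

S_min = 41/80 m = 0.5125 m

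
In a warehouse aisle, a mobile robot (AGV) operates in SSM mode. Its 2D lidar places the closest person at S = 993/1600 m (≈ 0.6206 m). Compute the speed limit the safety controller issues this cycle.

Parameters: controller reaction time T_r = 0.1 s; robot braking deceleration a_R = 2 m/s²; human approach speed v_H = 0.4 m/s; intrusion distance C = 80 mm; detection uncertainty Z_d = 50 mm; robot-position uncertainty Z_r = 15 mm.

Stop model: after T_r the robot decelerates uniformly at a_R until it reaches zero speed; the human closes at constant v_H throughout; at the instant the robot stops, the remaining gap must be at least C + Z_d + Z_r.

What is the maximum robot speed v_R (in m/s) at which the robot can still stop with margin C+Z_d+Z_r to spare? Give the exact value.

at the boundary: (1/4)·v² + (3/10)·v + (-697/1600) = 0
  disc = (3/10)² − 4·(1/4)·(-697/1600) = 841/1600 ; √disc = 29/40
  v_R = (−(3/10) + 29/40) / (2·(1/4)) = 17/20 m/s
check:
stop time T_s = (17/20)/2 = 0.4250 s
reaction-phase robot travel = 0.8500·0.1000 = 0.0850 m
robot under decel: 0.8500²/(2·2.0000) = 0.1806 m
person approaches 0.4000·(0.1000+0.4250) = 0.2100 m
residual clearance needed = 0.0800+0.0500+0.0150 = 0.1450 m
sum ≈ 0.0850+0.1806+0.2100+0.1450 ≈ 0.6206 m = S ✓

v_R_max = 17/20 m/s = 0.8500 m/s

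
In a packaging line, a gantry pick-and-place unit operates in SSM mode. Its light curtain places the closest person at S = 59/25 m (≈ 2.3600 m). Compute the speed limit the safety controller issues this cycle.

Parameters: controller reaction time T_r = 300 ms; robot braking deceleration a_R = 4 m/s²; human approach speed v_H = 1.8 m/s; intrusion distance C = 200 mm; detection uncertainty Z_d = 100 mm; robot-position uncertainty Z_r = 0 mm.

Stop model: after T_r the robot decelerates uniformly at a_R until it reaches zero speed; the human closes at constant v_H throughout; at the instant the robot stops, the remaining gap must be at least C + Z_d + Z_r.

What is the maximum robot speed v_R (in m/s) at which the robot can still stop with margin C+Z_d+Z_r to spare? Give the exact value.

at the boundary: (1/8)·v² + (3/4)·v + (-38/25) = 0
  disc = (3/4)² − 4·(1/8)·(-38/25) = 529/400 ; √disc = 23/20
  v_R = (−(3/4) + 23/20) / (2·(1/8)) = 8/5 m/s
check:
T_s = v_R/a_R = (8/5)/4 = 0.4000 s
robot in T_r: 1.6000·0.3000 = 0.4800 m
braking distance = 1.6000²/(2·4.0000) = 0.3200 m
human closes 1.8000·0.7000 = 1.2600 m
margins: 0.2000+0.1000+0.0000 = 0.3000 m
sum ≈ 0.4800+0.3200+1.2600+0.3000 ≈ 2.3600 m = S ✓

v_R_max = 8/5 m/s = 1.6000 m/s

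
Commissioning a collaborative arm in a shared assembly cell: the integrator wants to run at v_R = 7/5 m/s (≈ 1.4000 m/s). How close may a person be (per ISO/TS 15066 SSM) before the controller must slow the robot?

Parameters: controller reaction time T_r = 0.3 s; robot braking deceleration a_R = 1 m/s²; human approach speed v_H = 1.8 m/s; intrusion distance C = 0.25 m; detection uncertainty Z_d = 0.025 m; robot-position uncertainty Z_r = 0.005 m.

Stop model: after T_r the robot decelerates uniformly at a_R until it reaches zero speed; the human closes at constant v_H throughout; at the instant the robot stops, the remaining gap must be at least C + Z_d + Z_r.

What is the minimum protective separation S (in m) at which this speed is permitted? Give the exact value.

S_min = 237/50 m = 4.7400 m

braking lasts T_s = (7/5)/1 = 1.4000 s
reaction-phase robot travel = 1.4000·0.3000 = 0.4200 m
braking distance = 1.4000²/(2·1.0000) = 0.9800 m
person approaches 1.8000·(0.3000+1.4000) = 3.0600 m
margins: 0.2500+0.0250+0.0050 = 0.2800 m
S_min ≈ 0.4200+0.9800+3.0600+0.2800  ⇒  S_min = 237/50 m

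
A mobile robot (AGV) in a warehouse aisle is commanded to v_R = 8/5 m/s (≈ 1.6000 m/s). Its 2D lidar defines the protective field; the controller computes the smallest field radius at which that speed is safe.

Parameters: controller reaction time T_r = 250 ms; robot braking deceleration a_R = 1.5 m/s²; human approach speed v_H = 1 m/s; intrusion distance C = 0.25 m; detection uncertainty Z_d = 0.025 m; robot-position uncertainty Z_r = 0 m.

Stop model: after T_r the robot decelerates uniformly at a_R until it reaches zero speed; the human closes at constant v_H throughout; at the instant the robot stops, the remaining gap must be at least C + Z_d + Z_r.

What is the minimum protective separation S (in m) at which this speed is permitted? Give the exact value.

S_min = 569/200 m = 2.8450 m

braking lasts T_s = (8/5)/(3/2) = 1.0667 s
reaction-phase robot travel = 1.6000·0.2500 = 0.4000 m
braking distance = 1.6000²/(2·1.5000) = 0.8533 m
human closes 1.0000·1.3167 = 1.3167 m
C+Z_d+Z_r = 0.2500+0.0250+0.0000 = 0.2750 m
S_min ≈ 0.4000+0.8533+1.3167+0.2750  ⇒  S_min = 569/200 m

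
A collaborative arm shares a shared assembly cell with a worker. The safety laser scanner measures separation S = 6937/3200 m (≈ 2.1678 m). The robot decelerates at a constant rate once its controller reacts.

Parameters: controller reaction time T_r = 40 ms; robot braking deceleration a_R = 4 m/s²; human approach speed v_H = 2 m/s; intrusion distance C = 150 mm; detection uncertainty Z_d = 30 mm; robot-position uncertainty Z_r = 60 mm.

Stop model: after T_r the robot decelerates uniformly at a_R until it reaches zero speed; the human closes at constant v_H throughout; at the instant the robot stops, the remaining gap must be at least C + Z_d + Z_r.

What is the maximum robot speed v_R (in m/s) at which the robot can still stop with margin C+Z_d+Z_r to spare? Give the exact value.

v_R_max = 9/4 m/s = 2.2500 m/s

collect terms ⇒ (1/8)·v_R² + (27/50)·v_R + (-5913/3200) = 0
  disc = (27/50)² − 4·(1/8)·(-5913/3200) = 194481/160000 ; √disc = 441/400
  v_R = (−(27/50) + 441/400) / (2·(1/8)) = 9/4 m/s
check:
braking lasts T_s = (9/4)/4 = 0.5625 s
robot covers v_R·T_r = 2.2500·0.0400 = 0.0900 m before braking
robot covers 2.2500·0.5625 − ½·4.0000·0.5625² = 0.6328 m while stopping
human closes 2.0000·0.6025 = 1.2050 m
margins: 0.1500+0.0300+0.0600 = 0.2400 m
sum ≈ 0.0900+0.6328+1.2050+0.2400 ≈ 2.1678 m = S ✓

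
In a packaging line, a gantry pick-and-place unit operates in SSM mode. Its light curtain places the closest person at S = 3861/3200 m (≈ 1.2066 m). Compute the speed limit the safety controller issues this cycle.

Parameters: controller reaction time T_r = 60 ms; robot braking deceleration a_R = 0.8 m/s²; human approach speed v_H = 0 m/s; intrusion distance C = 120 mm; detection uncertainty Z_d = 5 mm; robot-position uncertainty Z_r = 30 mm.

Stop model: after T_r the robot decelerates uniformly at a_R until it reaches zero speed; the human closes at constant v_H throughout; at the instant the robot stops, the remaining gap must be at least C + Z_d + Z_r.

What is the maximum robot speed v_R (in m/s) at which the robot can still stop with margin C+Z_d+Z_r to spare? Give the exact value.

v_R_max = 5/4 m/s = 1.2500 m/s

quadratic (5/8)·v² + (3/50)·v + (-673/640) = 0
  disc = (3/50)² − 4·(5/8)·(-673/640) = 421201/160000 ; √disc = 649/400
  v_R = (−(3/50) + 649/400) / (2·(5/8)) = 5/4 m/s
check:
T_s = v_R/a_R = (5/4)/(4/5) = 1.5625 s
robot in T_r: 1.2500·0.0600 = 0.0750 m
robot under decel: 1.2500²/(2·0.8000) = 0.9766 m
human closes 0.0000·1.6225 = 0.0000 m
residual clearance needed = 0.1200+0.0050+0.0300 = 0.1550 m
sum ≈ 0.0750+0.9766+0.0000+0.1550 ≈ 1.2066 m = S ✓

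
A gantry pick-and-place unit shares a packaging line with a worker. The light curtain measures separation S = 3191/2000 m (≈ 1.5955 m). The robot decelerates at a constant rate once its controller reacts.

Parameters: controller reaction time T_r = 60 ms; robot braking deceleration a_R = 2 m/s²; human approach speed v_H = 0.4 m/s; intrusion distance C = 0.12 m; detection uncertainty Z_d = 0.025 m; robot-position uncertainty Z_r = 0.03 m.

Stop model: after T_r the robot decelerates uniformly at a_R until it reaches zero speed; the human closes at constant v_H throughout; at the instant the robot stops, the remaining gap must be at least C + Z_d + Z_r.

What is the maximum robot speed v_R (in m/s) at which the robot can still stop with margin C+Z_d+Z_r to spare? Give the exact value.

quadratic (1/4)·v² + (13/50)·v + (-2793/2000) = 0
  disc = (13/50)² − 4·(1/4)·(-2793/2000) = 14641/10000 ; √disc = 121/100
  v_R = (−(13/50) + 121/100) / (2·(1/4)) = 19/10 m/s
check:
braking lasts T_s = (19/10)/2 = 0.9500 s
robot in T_r: 1.9000·0.0600 = 0.1140 m
robot under decel: 1.9000²/(2·2.0000) = 0.9025 m
human closes 0.4000·1.0100 = 0.4040 m
margins: 0.1200+0.0250+0.0300 = 0.1750 m
sum ≈ 0.1140+0.9025+0.4040+0.1750 ≈ 1.5955 m = S ✓

v_R_max = 19/10 m/s = 1.9000 m/s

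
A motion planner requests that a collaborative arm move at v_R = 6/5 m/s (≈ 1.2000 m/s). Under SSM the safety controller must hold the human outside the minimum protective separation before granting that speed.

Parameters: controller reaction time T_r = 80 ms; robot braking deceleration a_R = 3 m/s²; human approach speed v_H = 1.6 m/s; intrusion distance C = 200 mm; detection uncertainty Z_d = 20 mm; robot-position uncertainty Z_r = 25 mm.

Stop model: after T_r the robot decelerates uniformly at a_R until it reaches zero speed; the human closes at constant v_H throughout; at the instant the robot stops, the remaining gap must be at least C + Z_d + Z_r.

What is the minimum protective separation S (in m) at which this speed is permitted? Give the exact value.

T_s = v_R/a_R = (6/5)/3 = 0.4000 s
robot in T_r: 1.2000·0.0800 = 0.0960 m
braking distance = 1.2000²/(2·3.0000) = 0.2400 m
human over T_r+T_s: 1.6000·(0.0800+0.4000) = 0.7680 m
margins: 0.2000+0.0200+0.0250 = 0.2450 m
S_min ≈ 0.0960+0.2400+0.7680+0.2450  ⇒  S_min = 1349/1000 m

S_min = 1349/1000 m = 1.3490 m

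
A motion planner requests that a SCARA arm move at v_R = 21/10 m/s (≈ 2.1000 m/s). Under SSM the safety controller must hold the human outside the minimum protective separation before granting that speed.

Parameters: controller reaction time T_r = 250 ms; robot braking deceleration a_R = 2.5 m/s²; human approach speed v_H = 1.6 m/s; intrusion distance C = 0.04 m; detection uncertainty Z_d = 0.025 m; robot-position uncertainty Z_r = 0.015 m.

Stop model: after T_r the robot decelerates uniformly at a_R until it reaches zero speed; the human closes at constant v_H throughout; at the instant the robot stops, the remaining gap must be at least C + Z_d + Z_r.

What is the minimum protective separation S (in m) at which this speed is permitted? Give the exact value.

T_s = v_R/a_R = (21/10)/(5/2) = 0.8400 s
reaction-phase robot travel = 2.1000·0.2500 = 0.5250 m
braking distance = 2.1000²/(2·2.5000) = 0.8820 m
human closes 1.6000·1.0900 = 1.7440 m
residual clearance needed = 0.0400+0.0250+0.0150 = 0.0800 m
S_min ≈ 0.5250+0.8820+1.7440+0.0800  ⇒  S_min = 3231/1000 m

S_min = 3231/1000 m = 3.2310 m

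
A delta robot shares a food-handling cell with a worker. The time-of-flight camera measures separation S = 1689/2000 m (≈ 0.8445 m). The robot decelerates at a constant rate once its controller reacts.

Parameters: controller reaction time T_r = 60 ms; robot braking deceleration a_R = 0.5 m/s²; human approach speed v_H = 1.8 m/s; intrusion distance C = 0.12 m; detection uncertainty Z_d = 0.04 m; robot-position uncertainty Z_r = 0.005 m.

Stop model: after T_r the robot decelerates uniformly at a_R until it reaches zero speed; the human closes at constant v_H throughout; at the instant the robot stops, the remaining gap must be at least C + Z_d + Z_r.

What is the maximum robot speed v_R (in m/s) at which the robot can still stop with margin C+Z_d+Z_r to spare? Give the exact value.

v_R_max = 3/20 m/s = 0.1500 m/s

at the boundary: (1)·v² + (183/50)·v + (-1143/2000) = 0
  disc = (183/50)² − 4·(1)·(-1143/2000) = 9801/625 ; √disc = 99/25
  v_R = (−(183/50) + 99/25) / (2·(1)) = 3/20 m/s
check:
braking lasts T_s = (3/20)/(1/2) = 0.3000 s
robot in T_r: 0.1500·0.0600 = 0.0090 m
braking distance = 0.1500²/(2·0.5000) = 0.0225 m
human over T_r+T_s: 1.8000·(0.0600+0.3000) = 0.6480 m
residual clearance needed = 0.1200+0.0400+0.0050 = 0.1650 m
sum ≈ 0.0090+0.0225+0.6480+0.1650 ≈ 0.8445 m = S ✓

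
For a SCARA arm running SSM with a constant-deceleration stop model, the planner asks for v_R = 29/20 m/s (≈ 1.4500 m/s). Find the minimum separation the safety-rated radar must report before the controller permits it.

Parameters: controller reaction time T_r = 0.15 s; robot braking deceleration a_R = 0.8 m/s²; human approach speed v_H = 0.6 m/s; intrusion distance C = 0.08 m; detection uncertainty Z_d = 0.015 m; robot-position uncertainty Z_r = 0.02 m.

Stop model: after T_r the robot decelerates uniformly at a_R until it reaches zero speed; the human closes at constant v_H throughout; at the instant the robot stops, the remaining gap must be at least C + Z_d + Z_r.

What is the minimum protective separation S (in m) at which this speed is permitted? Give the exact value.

braking lasts T_s = (29/20)/(4/5) = 1.8125 s
reaction-phase robot travel = 1.4500·0.1500 = 0.2175 m
robot under decel: 1.4500²/(2·0.8000) = 1.3141 m
person approaches 0.6000·(0.1500+1.8125) = 1.1775 m
C+Z_d+Z_r = 0.0800+0.0150+0.0200 = 0.1150 m
S_min ≈ 0.2175+1.3141+1.1775+0.1150  ⇒  S_min = 9037/3200 m

S_min = 9037/3200 m = 2.8241 m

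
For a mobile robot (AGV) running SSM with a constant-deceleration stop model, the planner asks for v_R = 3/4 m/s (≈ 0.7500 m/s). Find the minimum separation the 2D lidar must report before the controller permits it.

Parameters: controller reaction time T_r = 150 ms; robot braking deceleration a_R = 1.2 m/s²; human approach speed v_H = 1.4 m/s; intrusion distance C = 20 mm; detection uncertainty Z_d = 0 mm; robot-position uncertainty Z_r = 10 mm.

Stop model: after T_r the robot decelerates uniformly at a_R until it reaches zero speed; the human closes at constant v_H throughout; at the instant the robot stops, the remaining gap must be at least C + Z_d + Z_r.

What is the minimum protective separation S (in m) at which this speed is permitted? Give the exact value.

stop time T_s = (3/4)/(6/5) = 0.6250 s
robot in T_r: 0.7500·0.1500 = 0.1125 m
braking distance = 0.7500²/(2·1.2000) = 0.2344 m
person approaches 1.4000·(0.1500+0.6250) = 1.0850 m
residual clearance needed = 0.0200+0.0000+0.0100 = 0.0300 m
S_min ≈ 0.1125+0.2344+1.0850+0.0300  ⇒  S_min = 2339/1600 m

S_min = 2339/1600 m = 1.4619 m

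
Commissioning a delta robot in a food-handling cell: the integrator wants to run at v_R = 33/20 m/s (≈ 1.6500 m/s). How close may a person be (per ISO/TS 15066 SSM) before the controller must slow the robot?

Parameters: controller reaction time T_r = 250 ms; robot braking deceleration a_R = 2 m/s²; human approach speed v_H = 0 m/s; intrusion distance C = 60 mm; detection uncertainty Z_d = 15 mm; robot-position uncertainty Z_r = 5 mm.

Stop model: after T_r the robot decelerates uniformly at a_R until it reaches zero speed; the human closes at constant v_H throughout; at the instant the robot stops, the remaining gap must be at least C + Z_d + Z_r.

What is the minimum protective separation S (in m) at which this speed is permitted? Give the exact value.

S_min = 1877/1600 m = 1.1731 m

braking lasts T_s = (33/20)/2 = 0.8250 s
robot in T_r: 1.6500·0.2500 = 0.4125 m
robot covers 1.6500·0.8250 − ½·2.0000·0.8250² = 0.6806 m while stopping
person approaches 0.0000·(0.2500+0.8250) = 0.0000 m
residual clearance needed = 0.0600+0.0150+0.0050 = 0.0800 m
S_min ≈ 0.4125+0.6806+0.0000+0.0800  ⇒  S_min = 1877/1600 m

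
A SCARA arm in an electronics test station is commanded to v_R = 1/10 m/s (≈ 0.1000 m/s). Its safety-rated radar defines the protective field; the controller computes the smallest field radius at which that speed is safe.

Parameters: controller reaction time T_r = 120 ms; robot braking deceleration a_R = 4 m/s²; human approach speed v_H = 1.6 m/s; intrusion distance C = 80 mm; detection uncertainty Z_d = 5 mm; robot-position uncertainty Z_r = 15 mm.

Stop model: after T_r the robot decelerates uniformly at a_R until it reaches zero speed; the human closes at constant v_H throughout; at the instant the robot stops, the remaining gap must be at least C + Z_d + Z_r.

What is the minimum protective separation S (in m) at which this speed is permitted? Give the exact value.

S_min = 1381/4000 m = 0.3453 m

T_s = v_R/a_R = (1/10)/4 = 0.0250 s
reaction-phase robot travel = 0.1000·0.1200 = 0.0120 m
robot covers 0.1000·0.0250 − ½·4.0000·0.0250² = 0.0013 m while stopping
human closes 1.6000·0.1450 = 0.2320 m
margins: 0.0800+0.0050+0.0150 = 0.1000 m
S_min ≈ 0.0120+0.0013+0.2320+0.1000  ⇒  S_min = 1381/4000 m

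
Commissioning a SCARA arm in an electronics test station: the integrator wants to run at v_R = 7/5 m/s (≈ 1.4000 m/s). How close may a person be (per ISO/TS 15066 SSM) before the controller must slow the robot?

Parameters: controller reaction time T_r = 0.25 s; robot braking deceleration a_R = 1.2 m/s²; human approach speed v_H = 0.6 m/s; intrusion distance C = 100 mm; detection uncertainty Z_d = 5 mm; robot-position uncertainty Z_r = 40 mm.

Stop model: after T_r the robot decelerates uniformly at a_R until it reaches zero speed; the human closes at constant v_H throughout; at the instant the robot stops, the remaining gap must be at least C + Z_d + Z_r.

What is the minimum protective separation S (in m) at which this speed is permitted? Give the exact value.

braking lasts T_s = (7/5)/(6/5) = 1.1667 s
reaction-phase robot travel = 1.4000·0.2500 = 0.3500 m
robot under decel: 1.4000²/(2·1.2000) = 0.8167 m
human closes 0.6000·1.4167 = 0.8500 m
residual clearance needed = 0.1000+0.0050+0.0400 = 0.1450 m
S_min ≈ 0.3500+0.8167+0.8500+0.1450  ⇒  S_min = 1297/600 m

S_min = 1297/600 m = 2.1617 m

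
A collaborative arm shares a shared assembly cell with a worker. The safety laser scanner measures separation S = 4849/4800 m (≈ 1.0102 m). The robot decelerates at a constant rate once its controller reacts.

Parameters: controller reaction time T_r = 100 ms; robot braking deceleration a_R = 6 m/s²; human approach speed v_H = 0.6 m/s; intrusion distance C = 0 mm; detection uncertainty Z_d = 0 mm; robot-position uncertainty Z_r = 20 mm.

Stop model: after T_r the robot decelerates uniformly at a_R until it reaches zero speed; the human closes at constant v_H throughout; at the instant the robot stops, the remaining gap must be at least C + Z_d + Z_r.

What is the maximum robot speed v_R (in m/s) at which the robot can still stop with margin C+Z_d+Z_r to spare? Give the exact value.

v_R_max = 47/20 m/s = 2.3500 m/s

at the boundary: (1/12)·v² + (1/5)·v + (-893/960) = 0
  disc = (1/5)² − 4·(1/12)·(-893/960) = 5041/14400 ; √disc = 71/120
  v_R = (−(1/5) + 71/120) / (2·(1/12)) = 47/20 m/s
check:
T_s = v_R/a_R = (47/20)/6 = 0.3917 s
reaction-phase robot travel = 2.3500·0.1000 = 0.2350 m
braking distance = 2.3500²/(2·6.0000) = 0.4602 m
human closes 0.6000·0.4917 = 0.2950 m
margins: 0.0000+0.0000+0.0200 = 0.0200 m
sum ≈ 0.2350+0.4602+0.2950+0.0200 ≈ 1.0102 m = S ✓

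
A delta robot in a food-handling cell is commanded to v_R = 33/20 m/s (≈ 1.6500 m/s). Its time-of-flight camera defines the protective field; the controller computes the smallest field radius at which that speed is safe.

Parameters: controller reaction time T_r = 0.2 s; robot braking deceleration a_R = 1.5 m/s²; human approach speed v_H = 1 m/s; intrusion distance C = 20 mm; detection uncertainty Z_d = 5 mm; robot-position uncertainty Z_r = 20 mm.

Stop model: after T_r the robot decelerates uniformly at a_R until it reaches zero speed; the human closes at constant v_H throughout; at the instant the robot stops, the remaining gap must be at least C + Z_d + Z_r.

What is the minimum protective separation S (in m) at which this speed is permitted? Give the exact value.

braking lasts T_s = (33/20)/(3/2) = 1.1000 s
robot in T_r: 1.6500·0.2000 = 0.3300 m
robot covers 1.6500·1.1000 − ½·1.5000·1.1000² = 0.9075 m while stopping
human over T_r+T_s: 1.0000·(0.2000+1.1000) = 1.3000 m
C+Z_d+Z_r = 0.0200+0.0050+0.0200 = 0.0450 m
S_min ≈ 0.3300+0.9075+1.3000+0.0450  ⇒  S_min = 1033/400 m

S_min = 1033/400 m = 2.5825 m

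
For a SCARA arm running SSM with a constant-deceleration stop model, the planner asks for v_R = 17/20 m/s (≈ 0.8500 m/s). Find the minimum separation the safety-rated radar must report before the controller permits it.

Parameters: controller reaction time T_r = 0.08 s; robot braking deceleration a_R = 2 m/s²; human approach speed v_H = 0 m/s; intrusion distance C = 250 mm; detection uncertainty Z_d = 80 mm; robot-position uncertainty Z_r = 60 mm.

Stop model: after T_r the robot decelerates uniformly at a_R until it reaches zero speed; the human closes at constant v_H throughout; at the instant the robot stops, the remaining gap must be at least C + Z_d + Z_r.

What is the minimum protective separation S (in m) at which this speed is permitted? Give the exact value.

braking lasts T_s = (17/20)/2 = 0.4250 s
robot in T_r: 0.8500·0.0800 = 0.0680 m
robot under decel: 0.8500²/(2·2.0000) = 0.1806 m
human closes 0.0000·0.5050 = 0.0000 m
C+Z_d+Z_r = 0.2500+0.0800+0.0600 = 0.3900 m
S_min ≈ 0.0680+0.1806+0.0000+0.3900  ⇒  S_min = 5109/8000 m

S_min = 5109/8000 m = 0.6386 m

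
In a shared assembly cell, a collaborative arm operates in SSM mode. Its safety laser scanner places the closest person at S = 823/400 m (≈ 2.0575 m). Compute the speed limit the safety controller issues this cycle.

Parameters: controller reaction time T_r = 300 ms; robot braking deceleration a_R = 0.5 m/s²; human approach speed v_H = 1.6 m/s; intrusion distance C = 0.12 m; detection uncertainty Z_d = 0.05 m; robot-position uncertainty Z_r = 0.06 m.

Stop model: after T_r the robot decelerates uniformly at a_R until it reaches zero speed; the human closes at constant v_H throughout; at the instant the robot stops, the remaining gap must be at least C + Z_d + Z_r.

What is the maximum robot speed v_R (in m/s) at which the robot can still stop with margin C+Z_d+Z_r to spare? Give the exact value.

v_R_max = 7/20 m/s = 0.3500 m/s

quadratic (1)·v² + (7/2)·v + (-539/400) = 0
  disc = (7/2)² − 4·(1)·(-539/400) = 441/25 ; √disc = 21/5
  v_R = (−(7/2) + 21/5) / (2·(1)) = 7/20 m/s
check:
T_s = v_R/a_R = (7/20)/(1/2) = 0.7000 s
reaction-phase robot travel = 0.3500·0.3000 = 0.1050 m
robot under decel: 0.3500²/(2·0.5000) = 0.1225 m
person approaches 1.6000·(0.3000+0.7000) = 1.6000 m
C+Z_d+Z_r = 0.1200+0.0500+0.0600 = 0.2300 m
sum ≈ 0.1050+0.1225+1.6000+0.2300 ≈ 2.0575 m = S ✓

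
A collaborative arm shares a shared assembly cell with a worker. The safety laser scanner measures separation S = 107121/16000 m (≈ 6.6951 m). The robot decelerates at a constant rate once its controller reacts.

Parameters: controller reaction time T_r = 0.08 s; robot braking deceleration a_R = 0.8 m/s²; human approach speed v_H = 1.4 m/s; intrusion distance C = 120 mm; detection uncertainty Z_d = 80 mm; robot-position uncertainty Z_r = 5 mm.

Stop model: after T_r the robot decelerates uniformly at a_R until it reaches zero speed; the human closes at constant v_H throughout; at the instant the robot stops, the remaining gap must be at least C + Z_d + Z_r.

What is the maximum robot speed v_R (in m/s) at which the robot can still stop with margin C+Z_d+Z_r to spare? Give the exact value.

v_R_max = 41/20 m/s = 2.0500 m/s

at the boundary: (5/8)·v² + (183/100)·v + (-102049/16000) = 0
  disc = (183/100)² − 4·(5/8)·(-102049/16000) = 3087049/160000 ; √disc = 1757/400
  v_R = (−(183/100) + 1757/400) / (2·(5/8)) = 41/20 m/s
check:
braking lasts T_s = (41/20)/(4/5) = 2.5625 s
robot covers v_R·T_r = 2.0500·0.0800 = 0.1640 m before braking
braking distance = 2.0500²/(2·0.8000) = 2.6266 m
person approaches 1.4000·(0.0800+2.5625) = 3.6995 m
C+Z_d+Z_r = 0.1200+0.0800+0.0050 = 0.2050 m
sum ≈ 0.1640+2.6266+3.6995+0.2050 ≈ 6.6951 m = S ✓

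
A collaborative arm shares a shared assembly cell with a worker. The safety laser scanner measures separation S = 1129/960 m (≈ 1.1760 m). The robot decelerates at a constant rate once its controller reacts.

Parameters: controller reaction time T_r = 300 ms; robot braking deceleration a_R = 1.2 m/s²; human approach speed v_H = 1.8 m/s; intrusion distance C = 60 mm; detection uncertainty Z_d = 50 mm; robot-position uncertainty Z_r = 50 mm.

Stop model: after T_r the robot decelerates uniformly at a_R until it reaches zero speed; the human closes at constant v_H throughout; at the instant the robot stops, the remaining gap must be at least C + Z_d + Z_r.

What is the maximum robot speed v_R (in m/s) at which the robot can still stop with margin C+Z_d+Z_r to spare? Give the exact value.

v_R_max = 1/4 m/s = 0.2500 m/s

collect terms ⇒ (5/12)·v_R² + (9/5)·v_R + (-457/960) = 0
  disc = (9/5)² − 4·(5/12)·(-457/960) = 58081/14400 ; √disc = 241/120
  v_R = (−(9/5) + 241/120) / (2·(5/12)) = 1/4 m/s
check:
braking lasts T_s = (1/4)/(6/5) = 0.2083 s
reaction-phase robot travel = 0.2500·0.3000 = 0.0750 m
robot under decel: 0.2500²/(2·1.2000) = 0.0260 m
human over T_r+T_s: 1.8000·(0.3000+0.2083) = 0.9150 m
residual clearance needed = 0.0600+0.0500+0.0500 = 0.1600 m
sum ≈ 0.0750+0.0260+0.9150+0.1600 ≈ 1.1760 m = S ✓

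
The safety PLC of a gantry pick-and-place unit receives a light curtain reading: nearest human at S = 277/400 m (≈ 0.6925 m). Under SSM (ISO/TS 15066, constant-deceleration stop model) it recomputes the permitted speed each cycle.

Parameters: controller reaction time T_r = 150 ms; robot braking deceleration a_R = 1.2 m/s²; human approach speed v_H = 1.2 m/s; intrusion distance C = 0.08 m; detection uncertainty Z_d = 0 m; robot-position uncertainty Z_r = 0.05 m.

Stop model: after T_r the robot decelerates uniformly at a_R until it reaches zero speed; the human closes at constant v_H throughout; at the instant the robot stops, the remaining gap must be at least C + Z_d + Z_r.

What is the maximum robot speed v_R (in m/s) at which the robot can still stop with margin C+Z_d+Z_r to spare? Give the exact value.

quadratic (5/12)·v² + (23/20)·v + (-153/400) = 0
  disc = (23/20)² − 4·(5/12)·(-153/400) = 49/25 ; √disc = 7/5
  v_R = (−(23/20) + 7/5) / (2·(5/12)) = 3/10 m/s
check:
stop time T_s = (3/10)/(6/5) = 0.2500 s
robot in T_r: 0.3000·0.1500 = 0.0450 m
braking distance = 0.3000²/(2·1.2000) = 0.0375 m
human over T_r+T_s: 1.2000·(0.1500+0.2500) = 0.4800 m
C+Z_d+Z_r = 0.0800+0.0000+0.0500 = 0.1300 m
sum ≈ 0.0450+0.0375+0.4800+0.1300 ≈ 0.6925 m = S ✓

v_R_max = 3/10 m/s = 0.3000 m/s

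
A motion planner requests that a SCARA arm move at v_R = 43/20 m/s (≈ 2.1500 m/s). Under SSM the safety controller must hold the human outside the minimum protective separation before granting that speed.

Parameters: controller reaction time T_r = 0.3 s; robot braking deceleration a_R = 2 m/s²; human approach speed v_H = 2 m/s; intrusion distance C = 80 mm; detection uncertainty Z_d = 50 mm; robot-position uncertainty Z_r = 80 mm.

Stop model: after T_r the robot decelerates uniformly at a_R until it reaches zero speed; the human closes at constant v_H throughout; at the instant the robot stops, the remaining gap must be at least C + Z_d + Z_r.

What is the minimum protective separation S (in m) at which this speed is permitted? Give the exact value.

T_s = v_R/a_R = (43/20)/2 = 1.0750 s
robot in T_r: 2.1500·0.3000 = 0.6450 m
robot under decel: 2.1500²/(2·2.0000) = 1.1556 m
human closes 2.0000·1.3750 = 2.7500 m
residual clearance needed = 0.0800+0.0500+0.0800 = 0.2100 m
S_min ≈ 0.6450+1.1556+2.7500+0.2100  ⇒  S_min = 7617/1600 m

S_min = 7617/1600 m = 4.7606 m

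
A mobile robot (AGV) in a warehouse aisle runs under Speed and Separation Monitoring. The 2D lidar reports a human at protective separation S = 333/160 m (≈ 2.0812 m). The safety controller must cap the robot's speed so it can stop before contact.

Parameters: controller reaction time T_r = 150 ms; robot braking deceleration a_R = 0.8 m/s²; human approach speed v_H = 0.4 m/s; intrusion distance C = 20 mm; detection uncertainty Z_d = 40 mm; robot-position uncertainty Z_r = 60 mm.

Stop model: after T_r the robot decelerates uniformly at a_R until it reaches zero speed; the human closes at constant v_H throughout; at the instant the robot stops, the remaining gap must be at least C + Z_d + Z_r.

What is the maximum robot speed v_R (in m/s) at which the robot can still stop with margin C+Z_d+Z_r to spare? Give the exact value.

v_R_max = 13/10 m/s = 1.3000 m/s

at the boundary: (5/8)·v² + (13/20)·v + (-1521/800) = 0
  disc = (13/20)² − 4·(5/8)·(-1521/800) = 8281/1600 ; √disc = 91/40
  v_R = (−(13/20) + 91/40) / (2·(5/8)) = 13/10 m/s
check:
T_s = v_R/a_R = (13/10)/(4/5) = 1.6250 s
robot in T_r: 1.3000·0.1500 = 0.1950 m
robot under decel: 1.3000²/(2·0.8000) = 1.0562 m
human over T_r+T_s: 0.4000·(0.1500+1.6250) = 0.7100 m
C+Z_d+Z_r = 0.0200+0.0400+0.0600 = 0.1200 m
sum ≈ 0.1950+1.0562+0.7100+0.1200 ≈ 2.0812 m = S ✓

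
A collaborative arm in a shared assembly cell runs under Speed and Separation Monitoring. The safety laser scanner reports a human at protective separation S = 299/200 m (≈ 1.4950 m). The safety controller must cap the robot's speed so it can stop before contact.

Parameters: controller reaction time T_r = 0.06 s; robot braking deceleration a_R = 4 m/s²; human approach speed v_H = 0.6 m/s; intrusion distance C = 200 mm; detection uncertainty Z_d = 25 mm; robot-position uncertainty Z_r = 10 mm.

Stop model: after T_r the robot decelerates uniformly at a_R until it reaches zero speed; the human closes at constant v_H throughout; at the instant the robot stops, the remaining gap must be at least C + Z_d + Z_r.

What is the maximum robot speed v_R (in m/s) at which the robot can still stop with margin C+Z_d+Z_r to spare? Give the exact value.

v_R_max = 12/5 m/s = 2.4000 m/s

at the boundary: (1/8)·v² + (21/100)·v + (-153/125) = 0
  disc = (21/100)² − 4·(1/8)·(-153/125) = 6561/10000 ; √disc = 81/100
  v_R = (−(21/100) + 81/100) / (2·(1/8)) = 12/5 m/s
check:
braking lasts T_s = (12/5)/4 = 0.6000 s
reaction-phase robot travel = 2.4000·0.0600 = 0.1440 m
braking distance = 2.4000²/(2·4.0000) = 0.7200 m
human closes 0.6000·0.6600 = 0.3960 m
margins: 0.2000+0.0250+0.0100 = 0.2350 m
sum ≈ 0.1440+0.7200+0.3960+0.2350 ≈ 1.4950 m = S ✓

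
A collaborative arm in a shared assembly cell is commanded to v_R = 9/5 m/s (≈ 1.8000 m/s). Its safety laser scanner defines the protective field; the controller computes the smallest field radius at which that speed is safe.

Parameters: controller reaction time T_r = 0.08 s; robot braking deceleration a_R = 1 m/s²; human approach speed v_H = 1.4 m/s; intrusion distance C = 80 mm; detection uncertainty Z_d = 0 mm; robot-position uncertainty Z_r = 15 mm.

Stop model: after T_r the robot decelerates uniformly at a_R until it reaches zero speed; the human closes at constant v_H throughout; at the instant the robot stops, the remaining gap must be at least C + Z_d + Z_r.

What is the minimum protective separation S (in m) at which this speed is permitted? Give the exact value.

stop time T_s = (9/5)/1 = 1.8000 s
robot in T_r: 1.8000·0.0800 = 0.1440 m
robot under decel: 1.8000²/(2·1.0000) = 1.6200 m
human closes 1.4000·1.8800 = 2.6320 m
margins: 0.0800+0.0000+0.0150 = 0.0950 m
S_min ≈ 0.1440+1.6200+2.6320+0.0950  ⇒  S_min = 4491/1000 m

S_min = 4491/1000 m = 4.4910 m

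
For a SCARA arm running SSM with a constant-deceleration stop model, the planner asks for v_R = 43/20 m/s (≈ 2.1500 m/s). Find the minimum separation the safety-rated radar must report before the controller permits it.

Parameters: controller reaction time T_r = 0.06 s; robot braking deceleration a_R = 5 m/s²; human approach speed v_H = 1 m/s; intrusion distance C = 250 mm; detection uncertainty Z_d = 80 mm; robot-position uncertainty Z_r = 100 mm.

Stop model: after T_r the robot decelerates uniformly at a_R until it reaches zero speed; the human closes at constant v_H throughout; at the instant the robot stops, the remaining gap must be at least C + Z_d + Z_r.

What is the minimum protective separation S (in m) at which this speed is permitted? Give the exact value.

stop time T_s = (43/20)/5 = 0.4300 s
robot covers v_R·T_r = 2.1500·0.0600 = 0.1290 m before braking
braking distance = 2.1500²/(2·5.0000) = 0.4622 m
person approaches 1.0000·(0.0600+0.4300) = 0.4900 m
residual clearance needed = 0.2500+0.0800+0.1000 = 0.4300 m
S_min ≈ 0.1290+0.4622+0.4900+0.4300  ⇒  S_min = 1209/800 m

S_min = 1209/800 m = 1.5112 m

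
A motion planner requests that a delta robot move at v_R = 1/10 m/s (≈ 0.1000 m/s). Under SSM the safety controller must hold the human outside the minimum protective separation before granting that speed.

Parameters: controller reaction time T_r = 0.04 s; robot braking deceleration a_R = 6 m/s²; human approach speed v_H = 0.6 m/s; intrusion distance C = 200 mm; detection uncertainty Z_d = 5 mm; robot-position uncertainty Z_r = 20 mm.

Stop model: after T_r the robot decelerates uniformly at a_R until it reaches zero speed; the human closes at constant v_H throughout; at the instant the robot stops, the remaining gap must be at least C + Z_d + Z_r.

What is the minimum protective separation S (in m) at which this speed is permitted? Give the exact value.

S_min = 1583/6000 m = 0.2638 m

stop time T_s = (1/10)/6 = 0.0167 s
robot in T_r: 0.1000·0.0400 = 0.0040 m
robot covers 0.1000·0.0167 − ½·6.0000·0.0167² = 0.0008 m while stopping
person approaches 0.6000·(0.0400+0.0167) = 0.0340 m
residual clearance needed = 0.2000+0.0050+0.0200 = 0.2250 m
S_min ≈ 0.0040+0.0008+0.0340+0.2250  ⇒  S_min = 1583/6000 m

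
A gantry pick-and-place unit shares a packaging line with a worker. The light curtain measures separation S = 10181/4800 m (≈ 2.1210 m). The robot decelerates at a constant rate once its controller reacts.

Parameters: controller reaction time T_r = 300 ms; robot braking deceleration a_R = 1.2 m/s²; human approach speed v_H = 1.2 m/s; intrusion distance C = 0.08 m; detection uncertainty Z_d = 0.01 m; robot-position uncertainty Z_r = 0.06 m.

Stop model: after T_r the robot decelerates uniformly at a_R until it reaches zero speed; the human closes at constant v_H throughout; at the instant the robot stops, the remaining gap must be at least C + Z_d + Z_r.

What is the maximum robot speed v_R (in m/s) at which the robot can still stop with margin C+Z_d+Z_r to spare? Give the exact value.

v_R_max = 19/20 m/s = 0.9500 m/s

collect terms ⇒ (5/12)·v_R² + (13/10)·v_R + (-7733/4800) = 0
  disc = (13/10)² − 4·(5/12)·(-7733/4800) = 63001/14400 ; √disc = 251/120
  v_R = (−(13/10) + 251/120) / (2·(5/12)) = 19/20 m/s
check:
T_s = v_R/a_R = (19/20)/(6/5) = 0.7917 s
robot covers v_R·T_r = 0.9500·0.3000 = 0.2850 m before braking
robot covers 0.9500·0.7917 − ½·1.2000·0.7917² = 0.3760 m while stopping
person approaches 1.2000·(0.3000+0.7917) = 1.3100 m
margins: 0.0800+0.0100+0.0600 = 0.1500 m
sum ≈ 0.2850+0.3760+1.3100+0.1500 ≈ 2.1210 m = S ✓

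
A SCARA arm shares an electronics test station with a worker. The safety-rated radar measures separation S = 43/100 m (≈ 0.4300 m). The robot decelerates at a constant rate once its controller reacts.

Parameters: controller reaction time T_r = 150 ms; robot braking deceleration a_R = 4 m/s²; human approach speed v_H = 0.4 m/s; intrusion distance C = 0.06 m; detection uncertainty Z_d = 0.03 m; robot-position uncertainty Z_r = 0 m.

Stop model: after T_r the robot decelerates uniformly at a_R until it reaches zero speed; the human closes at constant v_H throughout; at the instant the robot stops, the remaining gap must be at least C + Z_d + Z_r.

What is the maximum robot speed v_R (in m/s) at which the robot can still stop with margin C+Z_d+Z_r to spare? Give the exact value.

at the boundary: (1/8)·v² + (1/4)·v + (-7/25) = 0
  disc = (1/4)² − 4·(1/8)·(-7/25) = 81/400 ; √disc = 9/20
  v_R = (−(1/4) + 9/20) / (2·(1/8)) = 4/5 m/s
check:
T_s = v_R/a_R = (4/5)/4 = 0.2000 s
reaction-phase robot travel = 0.8000·0.1500 = 0.1200 m
robot under decel: 0.8000²/(2·4.0000) = 0.0800 m
human over T_r+T_s: 0.4000·(0.1500+0.2000) = 0.1400 m
C+Z_d+Z_r = 0.0600+0.0300+0.0000 = 0.0900 m
sum ≈ 0.1200+0.0800+0.1400+0.0900 ≈ 0.4300 m = S ✓

v_R_max = 4/5 m/s = 0.8000 m/s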